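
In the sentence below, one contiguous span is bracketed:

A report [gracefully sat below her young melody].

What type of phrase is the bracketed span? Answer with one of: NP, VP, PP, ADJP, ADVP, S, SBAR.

The bracketed span "gracefully sat below her young melody" is headed by "sat", making it a verb phrase (VP).

VP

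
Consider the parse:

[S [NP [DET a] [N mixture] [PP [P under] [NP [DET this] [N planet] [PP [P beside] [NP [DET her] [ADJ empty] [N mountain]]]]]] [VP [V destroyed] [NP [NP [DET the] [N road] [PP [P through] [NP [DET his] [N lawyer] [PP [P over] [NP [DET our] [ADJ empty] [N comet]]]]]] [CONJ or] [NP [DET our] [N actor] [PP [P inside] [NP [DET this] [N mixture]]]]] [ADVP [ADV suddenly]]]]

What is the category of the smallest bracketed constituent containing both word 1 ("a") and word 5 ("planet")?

NP

Both words fall inside [NP a mixture under this planet beside her empty mountain] (words 1–9), and no smaller constituent contains them both. Label: NP.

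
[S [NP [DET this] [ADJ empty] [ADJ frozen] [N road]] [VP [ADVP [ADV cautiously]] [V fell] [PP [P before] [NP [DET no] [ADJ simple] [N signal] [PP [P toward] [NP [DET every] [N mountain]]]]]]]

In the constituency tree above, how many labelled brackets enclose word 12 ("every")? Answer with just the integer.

7

Counting open brackets not yet closed at "every": [S [VP [PP [NP [PP [NP [DET = 7.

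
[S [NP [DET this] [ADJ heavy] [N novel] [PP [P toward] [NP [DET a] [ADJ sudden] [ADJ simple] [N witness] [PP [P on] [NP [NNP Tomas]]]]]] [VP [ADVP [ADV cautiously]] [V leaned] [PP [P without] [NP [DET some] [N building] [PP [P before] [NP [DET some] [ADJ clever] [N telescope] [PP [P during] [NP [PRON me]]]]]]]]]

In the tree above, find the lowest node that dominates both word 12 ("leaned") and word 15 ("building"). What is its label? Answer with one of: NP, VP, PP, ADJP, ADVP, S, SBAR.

The smallest bracket enclosing both words is [VP cautiously leaned without some building before some clever telescope during me], so the label is VP.

VP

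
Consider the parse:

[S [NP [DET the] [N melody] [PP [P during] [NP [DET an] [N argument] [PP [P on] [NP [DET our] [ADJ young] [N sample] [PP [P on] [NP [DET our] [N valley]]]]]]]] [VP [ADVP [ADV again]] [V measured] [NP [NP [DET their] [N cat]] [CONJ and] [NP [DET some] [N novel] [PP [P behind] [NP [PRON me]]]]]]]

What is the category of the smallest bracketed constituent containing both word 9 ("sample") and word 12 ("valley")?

NP

Word 9 lies under S → NP → PP → NP → PP → NP → N; word 12 lies under S → NP → PP → NP → PP → NP → PP → NP → N. The lowest shared node is the NP.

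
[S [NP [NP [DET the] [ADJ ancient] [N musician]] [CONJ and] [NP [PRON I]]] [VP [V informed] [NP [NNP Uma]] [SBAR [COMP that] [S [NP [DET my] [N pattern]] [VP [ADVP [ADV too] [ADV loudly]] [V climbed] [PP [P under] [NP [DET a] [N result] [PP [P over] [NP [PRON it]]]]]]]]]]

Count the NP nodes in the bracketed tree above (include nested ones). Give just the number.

7

Scanning left to right, an opening `[NP` appears at word positions 1, 1, 5, 7, 9, 15, 18 — 7 in total.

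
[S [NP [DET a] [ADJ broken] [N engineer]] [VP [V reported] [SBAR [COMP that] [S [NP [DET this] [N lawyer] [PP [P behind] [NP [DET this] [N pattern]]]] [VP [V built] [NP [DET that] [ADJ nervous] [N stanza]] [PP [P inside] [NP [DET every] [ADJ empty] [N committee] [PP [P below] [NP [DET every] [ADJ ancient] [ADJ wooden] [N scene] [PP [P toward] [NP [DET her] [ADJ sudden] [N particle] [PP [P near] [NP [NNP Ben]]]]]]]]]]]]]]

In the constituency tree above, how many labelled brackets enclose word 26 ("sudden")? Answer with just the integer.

12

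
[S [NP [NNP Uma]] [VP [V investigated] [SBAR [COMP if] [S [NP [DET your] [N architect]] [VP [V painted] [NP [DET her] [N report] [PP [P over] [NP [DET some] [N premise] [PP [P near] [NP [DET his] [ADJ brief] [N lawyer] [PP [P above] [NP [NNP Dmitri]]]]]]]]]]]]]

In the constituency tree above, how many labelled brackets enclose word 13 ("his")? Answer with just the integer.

11

Path from the root down to the word: S → VP → SBAR → S → VP → NP → PP → NP → PP → NP → DET. That is 11 enclosing brackets.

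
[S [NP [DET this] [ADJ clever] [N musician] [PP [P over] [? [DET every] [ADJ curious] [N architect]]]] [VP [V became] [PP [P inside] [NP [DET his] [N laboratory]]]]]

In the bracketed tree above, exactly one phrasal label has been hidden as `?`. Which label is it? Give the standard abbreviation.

A constituent whose immediate children are DET 'every', ADJ 'curious', N 'architect' is a noun phrase: NP.

NP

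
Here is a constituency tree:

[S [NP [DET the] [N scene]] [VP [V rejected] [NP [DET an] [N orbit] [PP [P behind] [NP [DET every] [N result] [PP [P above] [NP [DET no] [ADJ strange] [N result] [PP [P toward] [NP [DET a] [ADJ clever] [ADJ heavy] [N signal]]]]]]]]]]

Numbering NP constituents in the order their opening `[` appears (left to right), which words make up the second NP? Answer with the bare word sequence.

Opening `[NP` markers occur at word positions 1, 4, 7, 10, 14; the second of these opens the constituent [NP an orbit behind every result above no strange result toward a clever heavy signal].

an orbit behind every result above no strange result toward a clever heavy signal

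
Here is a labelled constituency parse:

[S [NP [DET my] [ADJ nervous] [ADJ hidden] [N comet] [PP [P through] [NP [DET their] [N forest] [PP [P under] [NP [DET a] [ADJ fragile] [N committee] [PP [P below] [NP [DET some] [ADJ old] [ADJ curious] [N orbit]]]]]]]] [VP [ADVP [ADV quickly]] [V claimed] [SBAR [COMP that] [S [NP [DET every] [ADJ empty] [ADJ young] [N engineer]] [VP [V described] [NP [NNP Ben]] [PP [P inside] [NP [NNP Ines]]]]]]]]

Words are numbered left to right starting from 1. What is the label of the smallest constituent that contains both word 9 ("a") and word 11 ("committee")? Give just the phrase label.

Word 9 lies under S → NP → PP → NP → PP → NP → DET; word 11 lies under S → NP → PP → NP → PP → NP → N. The lowest shared node is the NP.

NP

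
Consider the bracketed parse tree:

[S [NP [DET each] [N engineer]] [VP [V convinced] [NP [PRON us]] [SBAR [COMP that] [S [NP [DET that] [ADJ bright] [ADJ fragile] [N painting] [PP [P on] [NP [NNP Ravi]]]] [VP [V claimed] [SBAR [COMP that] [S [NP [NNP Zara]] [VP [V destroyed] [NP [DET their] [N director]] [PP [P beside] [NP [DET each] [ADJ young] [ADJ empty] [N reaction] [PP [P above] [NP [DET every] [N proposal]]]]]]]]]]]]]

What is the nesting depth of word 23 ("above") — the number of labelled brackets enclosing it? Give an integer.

Path from the root down to the word: S → VP → SBAR → S → VP → SBAR → S → VP → PP → NP → PP → P. That is 12 enclosing brackets.

12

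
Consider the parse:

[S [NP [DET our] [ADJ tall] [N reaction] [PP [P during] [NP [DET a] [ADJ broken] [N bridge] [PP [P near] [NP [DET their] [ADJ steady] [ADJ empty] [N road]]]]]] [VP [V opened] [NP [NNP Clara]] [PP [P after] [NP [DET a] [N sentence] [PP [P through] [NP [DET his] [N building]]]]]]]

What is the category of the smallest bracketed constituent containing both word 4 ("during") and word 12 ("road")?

PP

Both words fall inside [PP during a broken bridge near their steady empty road] (words 4–12), and no smaller constituent contains them both. Label: PP.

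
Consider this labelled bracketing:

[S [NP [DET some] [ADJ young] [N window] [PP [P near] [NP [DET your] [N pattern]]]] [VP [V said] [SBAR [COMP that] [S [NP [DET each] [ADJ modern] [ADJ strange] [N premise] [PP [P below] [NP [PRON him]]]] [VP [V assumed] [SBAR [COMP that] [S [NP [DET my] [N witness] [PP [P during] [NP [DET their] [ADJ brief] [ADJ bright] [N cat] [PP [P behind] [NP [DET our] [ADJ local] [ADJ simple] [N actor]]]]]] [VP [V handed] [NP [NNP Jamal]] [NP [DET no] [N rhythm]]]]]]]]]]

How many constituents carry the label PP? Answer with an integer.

4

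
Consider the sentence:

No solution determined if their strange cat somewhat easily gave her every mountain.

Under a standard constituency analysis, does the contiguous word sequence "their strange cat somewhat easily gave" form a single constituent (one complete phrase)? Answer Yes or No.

No

The sequence begins inside the noun phrase "their strange cat" and ends inside the verb phrase "somewhat easily gave her every mountain"; it crosses a phrase boundary, so no single node in the tree spans exactly those words.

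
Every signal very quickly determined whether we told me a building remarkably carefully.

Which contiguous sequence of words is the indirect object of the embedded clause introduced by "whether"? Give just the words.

"told" heads the VP of the embedded clause introduced by "whether", and "me" is its indirect object.

me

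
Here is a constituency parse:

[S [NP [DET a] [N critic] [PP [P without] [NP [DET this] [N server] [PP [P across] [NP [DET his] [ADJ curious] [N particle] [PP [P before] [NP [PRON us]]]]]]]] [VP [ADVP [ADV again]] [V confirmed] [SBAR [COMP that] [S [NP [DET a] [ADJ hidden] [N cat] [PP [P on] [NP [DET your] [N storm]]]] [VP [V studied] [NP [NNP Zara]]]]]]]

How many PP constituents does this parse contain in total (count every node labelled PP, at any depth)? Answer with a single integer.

4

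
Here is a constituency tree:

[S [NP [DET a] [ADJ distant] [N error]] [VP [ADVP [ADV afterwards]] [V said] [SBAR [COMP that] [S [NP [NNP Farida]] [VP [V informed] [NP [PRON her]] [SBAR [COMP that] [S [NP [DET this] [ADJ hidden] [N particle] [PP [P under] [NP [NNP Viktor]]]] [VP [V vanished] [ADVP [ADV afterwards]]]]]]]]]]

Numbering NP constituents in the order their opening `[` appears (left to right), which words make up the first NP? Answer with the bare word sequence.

a distant error

The NP opening brackets appear, in order, over: "a distant error"; "Farida"; "her"; "this hidden particle under Viktor"; "Viktor". The first one spans "a distant error".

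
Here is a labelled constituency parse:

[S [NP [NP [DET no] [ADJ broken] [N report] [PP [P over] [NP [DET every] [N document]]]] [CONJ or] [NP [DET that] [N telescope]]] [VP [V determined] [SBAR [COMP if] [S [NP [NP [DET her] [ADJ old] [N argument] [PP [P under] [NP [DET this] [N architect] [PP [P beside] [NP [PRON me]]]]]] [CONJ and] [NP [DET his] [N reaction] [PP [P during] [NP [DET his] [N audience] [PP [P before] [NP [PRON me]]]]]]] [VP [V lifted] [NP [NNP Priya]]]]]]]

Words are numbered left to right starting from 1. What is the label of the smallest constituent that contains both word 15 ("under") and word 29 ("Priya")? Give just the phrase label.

S

The smallest bracket enclosing both words is [S her old argument under this architect beside me and his reaction during his audience before me lifted Priya], so the label is S.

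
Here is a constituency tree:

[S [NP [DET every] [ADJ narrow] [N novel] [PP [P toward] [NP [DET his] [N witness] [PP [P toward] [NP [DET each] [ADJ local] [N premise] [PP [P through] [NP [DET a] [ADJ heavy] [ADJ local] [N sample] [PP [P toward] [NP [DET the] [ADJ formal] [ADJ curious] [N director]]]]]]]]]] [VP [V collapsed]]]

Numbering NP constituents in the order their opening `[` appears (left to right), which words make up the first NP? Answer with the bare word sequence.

The NP opening brackets appear, in order, over: "every narrow novel toward his witness toward each local premise through a heavy local sample toward the formal curious director"; "his witness toward each local premise through a heavy local sample toward the formal curious director"; "each local premise through a heavy local sample toward the formal curious director"; "a heavy local sample toward the formal curious director"; "the formal curious director". The first one spans "every narrow novel toward his witness toward each local premise through a heavy local sample toward the formal curious director".

every narrow novel toward his witness toward each local premise through a heavy local sample toward the formal curious director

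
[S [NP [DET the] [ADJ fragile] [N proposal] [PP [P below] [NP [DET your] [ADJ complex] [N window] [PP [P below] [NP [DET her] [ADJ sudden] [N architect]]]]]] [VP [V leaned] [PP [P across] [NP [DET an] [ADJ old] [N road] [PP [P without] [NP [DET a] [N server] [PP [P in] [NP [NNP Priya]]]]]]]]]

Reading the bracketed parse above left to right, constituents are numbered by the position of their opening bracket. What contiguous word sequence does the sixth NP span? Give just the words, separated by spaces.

Opening `[NP` markers occur at word positions 1, 5, 9, 14, 18, 21; the sixth of these opens the constituent [NP Priya].

Priya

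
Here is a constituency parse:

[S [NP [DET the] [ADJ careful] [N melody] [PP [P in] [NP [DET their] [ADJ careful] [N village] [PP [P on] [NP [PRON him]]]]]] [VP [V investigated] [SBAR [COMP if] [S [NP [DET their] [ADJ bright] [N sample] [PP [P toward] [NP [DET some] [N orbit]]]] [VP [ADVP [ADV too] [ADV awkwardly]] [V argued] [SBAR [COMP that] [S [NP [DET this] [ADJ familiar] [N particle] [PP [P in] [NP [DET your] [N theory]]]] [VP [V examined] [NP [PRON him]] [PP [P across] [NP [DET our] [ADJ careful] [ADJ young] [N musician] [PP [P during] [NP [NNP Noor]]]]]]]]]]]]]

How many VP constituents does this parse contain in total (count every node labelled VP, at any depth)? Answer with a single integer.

The VP constituents are: [VP investigated if their bright sample toward some orbit too awkwardly argued that this familiar particle in your theory examined him across our careful young musician during Noor]; [VP too awkwardly argued that this familiar particle in your theory examined him across our careful young musician during Noor]; [VP examined him across our careful young musician during Noor]. Total: 3.

3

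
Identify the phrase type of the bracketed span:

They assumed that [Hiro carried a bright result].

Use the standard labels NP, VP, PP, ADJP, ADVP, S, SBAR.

S

The bracketed span "Hiro carried a bright result" is headed by "carried", making it a clause (S).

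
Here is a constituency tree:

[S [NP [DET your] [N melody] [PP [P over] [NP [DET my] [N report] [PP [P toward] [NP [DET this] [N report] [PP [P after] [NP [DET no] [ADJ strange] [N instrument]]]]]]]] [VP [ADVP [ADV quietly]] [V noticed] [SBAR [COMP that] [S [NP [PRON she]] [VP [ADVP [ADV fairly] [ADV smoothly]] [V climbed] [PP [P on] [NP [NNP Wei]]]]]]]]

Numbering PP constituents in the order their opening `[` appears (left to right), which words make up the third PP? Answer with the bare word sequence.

after no strange instrument

In left-to-right order the PP constituents are "over my report toward this report after no strange instrument"; "toward this report after no strange instrument"; "after no strange instrument"; "on Wei". Number 3 is "after no strange instrument".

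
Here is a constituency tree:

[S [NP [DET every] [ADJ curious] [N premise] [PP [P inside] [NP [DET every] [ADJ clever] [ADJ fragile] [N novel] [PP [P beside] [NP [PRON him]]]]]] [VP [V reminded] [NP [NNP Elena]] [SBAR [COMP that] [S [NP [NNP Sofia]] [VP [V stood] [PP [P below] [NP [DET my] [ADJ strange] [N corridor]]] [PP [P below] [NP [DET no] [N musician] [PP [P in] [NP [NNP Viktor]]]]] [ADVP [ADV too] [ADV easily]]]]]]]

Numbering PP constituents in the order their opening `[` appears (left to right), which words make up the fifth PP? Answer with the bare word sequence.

The PP opening brackets appear, in order, over: "inside every clever fragile novel beside him"; "beside him"; "below my strange corridor"; "below no musician in Viktor"; "in Viktor". The fifth one spans "in Viktor".

in Viktor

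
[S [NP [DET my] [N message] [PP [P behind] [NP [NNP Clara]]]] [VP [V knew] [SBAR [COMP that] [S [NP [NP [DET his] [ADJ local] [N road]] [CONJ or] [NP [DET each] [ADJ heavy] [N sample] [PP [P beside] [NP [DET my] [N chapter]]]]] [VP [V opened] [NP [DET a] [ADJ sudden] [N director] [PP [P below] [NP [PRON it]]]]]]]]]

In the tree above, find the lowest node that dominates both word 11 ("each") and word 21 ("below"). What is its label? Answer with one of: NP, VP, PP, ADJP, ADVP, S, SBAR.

S

Both words fall inside [S his local road or each heavy sample beside my chapter opened a sudden director below it] (words 7–22), and no smaller constituent contains them both. Label: S.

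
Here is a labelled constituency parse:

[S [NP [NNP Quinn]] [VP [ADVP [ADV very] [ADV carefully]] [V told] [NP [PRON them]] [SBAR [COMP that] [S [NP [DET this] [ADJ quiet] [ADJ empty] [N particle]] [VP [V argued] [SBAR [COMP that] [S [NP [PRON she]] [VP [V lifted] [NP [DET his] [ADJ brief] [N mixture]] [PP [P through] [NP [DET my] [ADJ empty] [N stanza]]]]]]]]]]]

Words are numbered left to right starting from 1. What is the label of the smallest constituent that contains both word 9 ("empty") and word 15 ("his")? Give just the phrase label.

S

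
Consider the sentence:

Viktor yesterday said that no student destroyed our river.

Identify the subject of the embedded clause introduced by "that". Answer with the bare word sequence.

no student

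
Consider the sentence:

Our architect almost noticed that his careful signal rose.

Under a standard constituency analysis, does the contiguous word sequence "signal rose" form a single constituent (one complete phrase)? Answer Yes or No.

The smallest constituent containing the whole sequence is the clause [S his careful signal rose], but the sequence is only part of it — it straddles the boundary between noun phrase "his careful signal" and verb phrase "rose".

No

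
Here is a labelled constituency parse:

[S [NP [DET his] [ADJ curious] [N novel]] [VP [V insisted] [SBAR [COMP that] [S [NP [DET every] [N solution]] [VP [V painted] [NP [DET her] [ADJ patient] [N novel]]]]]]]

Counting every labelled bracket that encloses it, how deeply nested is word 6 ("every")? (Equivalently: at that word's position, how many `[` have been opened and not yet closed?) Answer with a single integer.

Path from the root down to the word: S → VP → SBAR → S → NP → DET. That is 6 enclosing brackets.

6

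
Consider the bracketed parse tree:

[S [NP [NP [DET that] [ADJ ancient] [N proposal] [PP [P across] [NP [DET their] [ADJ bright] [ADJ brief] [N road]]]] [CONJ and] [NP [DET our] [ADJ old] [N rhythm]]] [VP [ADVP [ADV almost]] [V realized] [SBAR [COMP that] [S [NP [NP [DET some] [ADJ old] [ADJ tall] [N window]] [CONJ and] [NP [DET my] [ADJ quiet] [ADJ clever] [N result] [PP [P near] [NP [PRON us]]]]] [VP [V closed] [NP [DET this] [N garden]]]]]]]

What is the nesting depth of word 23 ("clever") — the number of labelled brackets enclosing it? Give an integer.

7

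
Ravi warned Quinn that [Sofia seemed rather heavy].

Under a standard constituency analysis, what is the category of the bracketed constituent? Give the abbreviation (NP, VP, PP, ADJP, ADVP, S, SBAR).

S

The bracketed span "Sofia seemed rather heavy" is headed by "seemed", making it a clause (S).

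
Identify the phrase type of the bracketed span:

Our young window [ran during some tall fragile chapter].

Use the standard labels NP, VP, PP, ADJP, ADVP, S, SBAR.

VP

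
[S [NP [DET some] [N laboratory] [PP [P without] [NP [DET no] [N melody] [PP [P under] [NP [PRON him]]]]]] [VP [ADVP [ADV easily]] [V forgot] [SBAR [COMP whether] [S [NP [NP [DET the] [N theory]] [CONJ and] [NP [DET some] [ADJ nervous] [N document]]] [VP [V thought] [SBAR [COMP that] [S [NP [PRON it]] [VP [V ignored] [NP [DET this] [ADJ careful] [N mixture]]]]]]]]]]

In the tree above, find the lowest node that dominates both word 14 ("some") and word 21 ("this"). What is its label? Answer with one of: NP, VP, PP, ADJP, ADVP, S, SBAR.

S

The smallest bracket enclosing both words is [S the theory and some nervous document thought that it ignored this careful mixture], so the label is S.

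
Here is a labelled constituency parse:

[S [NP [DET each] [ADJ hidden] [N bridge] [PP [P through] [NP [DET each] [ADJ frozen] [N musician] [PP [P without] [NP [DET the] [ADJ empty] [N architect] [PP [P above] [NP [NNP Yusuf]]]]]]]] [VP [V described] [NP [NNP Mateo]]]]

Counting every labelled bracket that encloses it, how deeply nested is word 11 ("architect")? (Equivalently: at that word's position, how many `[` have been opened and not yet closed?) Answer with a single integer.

The word sits inside N, which is inside NP, inside PP, inside NP, inside PP, inside NP, inside S — 7 brackets in all.

7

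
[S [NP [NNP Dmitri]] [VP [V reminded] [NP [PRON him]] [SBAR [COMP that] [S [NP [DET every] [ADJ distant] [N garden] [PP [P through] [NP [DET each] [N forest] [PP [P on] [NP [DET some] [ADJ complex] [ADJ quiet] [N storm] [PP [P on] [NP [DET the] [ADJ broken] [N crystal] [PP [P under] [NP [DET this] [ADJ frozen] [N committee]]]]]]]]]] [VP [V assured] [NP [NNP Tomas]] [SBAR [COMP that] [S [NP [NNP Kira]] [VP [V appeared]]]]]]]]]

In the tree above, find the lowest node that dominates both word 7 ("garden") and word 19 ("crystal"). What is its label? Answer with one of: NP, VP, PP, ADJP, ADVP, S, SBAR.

Word 7 lies under S → VP → SBAR → S → NP → N; word 19 lies under S → VP → SBAR → S → NP → PP → NP → PP → NP → PP → NP → N. The lowest shared node is the NP.

NP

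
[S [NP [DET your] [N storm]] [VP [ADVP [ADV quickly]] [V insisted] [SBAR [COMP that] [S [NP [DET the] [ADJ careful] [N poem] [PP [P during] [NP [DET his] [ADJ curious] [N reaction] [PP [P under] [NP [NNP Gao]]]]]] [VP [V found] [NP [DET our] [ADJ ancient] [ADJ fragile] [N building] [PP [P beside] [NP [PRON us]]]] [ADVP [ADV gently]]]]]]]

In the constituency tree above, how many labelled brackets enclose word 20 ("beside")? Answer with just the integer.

8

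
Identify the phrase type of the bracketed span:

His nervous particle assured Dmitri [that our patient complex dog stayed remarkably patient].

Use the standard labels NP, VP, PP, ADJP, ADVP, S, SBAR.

SBAR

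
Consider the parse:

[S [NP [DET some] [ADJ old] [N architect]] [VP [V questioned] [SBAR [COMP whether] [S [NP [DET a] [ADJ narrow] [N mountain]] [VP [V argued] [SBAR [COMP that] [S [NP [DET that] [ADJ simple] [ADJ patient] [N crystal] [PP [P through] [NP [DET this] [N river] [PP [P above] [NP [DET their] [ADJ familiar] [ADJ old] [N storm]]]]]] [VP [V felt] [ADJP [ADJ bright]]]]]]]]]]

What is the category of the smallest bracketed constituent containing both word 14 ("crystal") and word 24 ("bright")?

S

The smallest bracket enclosing both words is [S that simple patient crystal through this river above their familiar old storm felt bright], so the label is S.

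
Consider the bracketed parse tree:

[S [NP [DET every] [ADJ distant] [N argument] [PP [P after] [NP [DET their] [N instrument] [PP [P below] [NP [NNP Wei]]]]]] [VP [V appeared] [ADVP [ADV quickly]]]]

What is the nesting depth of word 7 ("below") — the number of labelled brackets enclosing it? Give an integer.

6

Path from the root down to the word: S → NP → PP → NP → PP → P. That is 6 enclosing brackets.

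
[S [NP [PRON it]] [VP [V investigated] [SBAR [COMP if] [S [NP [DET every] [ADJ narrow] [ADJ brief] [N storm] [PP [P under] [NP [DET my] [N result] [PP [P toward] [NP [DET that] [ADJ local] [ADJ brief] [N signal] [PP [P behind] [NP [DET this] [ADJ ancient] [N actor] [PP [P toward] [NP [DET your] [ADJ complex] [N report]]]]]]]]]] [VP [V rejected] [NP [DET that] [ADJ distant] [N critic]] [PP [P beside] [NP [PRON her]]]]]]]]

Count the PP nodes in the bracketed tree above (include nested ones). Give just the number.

5

Listing each PP by its span: [PP under my result toward that local brief signal behind this ancient actor toward your complex report]; [PP toward that local brief signal behind this ancient actor toward your complex report]; [PP behind this ancient actor toward your complex report]; [PP toward your complex report]; [PP beside her] — that makes 5.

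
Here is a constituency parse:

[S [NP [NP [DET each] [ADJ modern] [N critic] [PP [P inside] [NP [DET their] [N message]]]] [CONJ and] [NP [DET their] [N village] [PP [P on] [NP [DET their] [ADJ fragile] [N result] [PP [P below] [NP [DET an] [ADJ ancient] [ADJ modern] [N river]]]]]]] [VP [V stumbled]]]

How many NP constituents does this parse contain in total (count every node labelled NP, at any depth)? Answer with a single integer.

6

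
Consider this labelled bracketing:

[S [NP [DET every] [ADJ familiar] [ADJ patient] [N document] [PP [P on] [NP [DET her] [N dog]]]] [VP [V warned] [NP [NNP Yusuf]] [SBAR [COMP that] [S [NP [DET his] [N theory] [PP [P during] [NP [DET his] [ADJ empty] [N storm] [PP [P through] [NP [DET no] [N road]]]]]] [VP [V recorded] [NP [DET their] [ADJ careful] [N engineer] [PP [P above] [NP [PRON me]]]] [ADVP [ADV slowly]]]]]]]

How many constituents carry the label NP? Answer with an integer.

8

Scanning left to right, an opening `[NP` appears at word positions 1, 6, 9, 11, 14, 18, 21, 25 — 8 in total.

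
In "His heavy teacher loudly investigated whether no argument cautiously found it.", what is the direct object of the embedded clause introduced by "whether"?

"found" heads the VP of the embedded clause introduced by "whether", and "it" is its direct object.

it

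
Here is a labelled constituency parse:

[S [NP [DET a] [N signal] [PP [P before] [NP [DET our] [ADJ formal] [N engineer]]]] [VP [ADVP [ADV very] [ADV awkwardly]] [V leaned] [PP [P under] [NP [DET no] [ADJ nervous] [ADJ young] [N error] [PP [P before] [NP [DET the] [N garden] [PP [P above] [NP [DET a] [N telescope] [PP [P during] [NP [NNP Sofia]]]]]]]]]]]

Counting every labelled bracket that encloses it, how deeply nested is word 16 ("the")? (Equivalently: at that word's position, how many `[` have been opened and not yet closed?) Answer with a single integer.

7

Counting open brackets not yet closed at "the": [S [VP [PP [NP [PP [NP [DET = 7.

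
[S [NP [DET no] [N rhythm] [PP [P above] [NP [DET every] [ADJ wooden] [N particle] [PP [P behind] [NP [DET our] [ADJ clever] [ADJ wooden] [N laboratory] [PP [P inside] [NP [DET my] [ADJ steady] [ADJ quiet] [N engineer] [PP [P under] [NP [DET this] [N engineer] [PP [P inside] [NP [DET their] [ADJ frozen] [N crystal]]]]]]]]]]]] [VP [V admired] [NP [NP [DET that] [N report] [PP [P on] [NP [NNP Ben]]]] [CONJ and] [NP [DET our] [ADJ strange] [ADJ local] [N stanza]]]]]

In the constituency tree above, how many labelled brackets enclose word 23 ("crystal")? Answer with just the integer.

13

Path from the root down to the word: S → NP → PP → NP → PP → NP → PP → NP → PP → NP → PP → NP → N. That is 13 enclosing brackets.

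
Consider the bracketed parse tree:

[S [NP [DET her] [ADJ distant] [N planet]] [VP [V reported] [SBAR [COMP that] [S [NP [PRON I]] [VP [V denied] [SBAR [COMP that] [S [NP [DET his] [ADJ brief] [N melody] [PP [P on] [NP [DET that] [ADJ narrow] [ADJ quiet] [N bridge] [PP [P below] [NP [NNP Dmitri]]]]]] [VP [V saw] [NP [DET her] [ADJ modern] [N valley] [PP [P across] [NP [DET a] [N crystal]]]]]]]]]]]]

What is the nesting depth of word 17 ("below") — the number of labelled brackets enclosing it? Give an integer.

Path from the root down to the word: S → VP → SBAR → S → VP → SBAR → S → NP → PP → NP → PP → P. That is 12 enclosing brackets.

12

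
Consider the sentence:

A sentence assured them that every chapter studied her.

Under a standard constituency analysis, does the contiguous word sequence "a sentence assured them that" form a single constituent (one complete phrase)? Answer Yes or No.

No

The smallest constituent containing the whole sequence is the clause [S a sentence assured them that every chapter studied her], but the sequence is only part of it — it straddles the boundary between noun phrase "a sentence" and verb phrase "assured them that every chapter studied her".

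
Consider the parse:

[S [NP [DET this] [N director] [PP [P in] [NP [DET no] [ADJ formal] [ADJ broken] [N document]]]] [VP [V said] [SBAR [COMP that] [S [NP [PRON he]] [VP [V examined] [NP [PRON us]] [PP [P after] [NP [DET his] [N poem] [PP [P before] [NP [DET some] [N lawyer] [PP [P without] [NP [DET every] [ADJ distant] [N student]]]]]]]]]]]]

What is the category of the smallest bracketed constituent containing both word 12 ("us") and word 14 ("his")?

Word 12 lies under S → VP → SBAR → S → VP → NP → PRON; word 14 lies under S → VP → SBAR → S → VP → PP → NP → DET. The lowest shared node is the VP.

VP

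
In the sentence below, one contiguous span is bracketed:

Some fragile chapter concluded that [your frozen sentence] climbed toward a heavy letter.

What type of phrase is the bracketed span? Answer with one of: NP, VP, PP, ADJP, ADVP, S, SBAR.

"sentence" is the head of the bracketed span, so the span is a noun phrase: NP.

NP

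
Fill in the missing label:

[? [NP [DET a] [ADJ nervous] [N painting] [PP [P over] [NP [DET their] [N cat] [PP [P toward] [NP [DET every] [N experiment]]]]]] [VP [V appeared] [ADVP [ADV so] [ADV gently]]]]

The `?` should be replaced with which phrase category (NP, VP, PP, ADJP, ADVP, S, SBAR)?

The `?` node immediately contains: NP, VP. That is the internal structure of a clause, so the label is S.

S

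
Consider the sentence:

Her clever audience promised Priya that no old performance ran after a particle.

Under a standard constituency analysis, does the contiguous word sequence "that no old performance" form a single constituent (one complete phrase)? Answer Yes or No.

"that" belongs to the complementizer "that" while "performance" belongs to the clause "no old performance ran after a particle"; a span that runs across that boundary is not a single phrase.

No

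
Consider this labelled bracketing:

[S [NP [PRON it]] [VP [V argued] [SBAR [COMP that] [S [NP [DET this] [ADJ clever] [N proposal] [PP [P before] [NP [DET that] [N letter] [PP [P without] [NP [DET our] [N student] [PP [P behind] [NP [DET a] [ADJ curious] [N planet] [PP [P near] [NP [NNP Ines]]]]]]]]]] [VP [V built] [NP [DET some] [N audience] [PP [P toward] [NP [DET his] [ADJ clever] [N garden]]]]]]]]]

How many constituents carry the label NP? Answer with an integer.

8

Scanning left to right, an opening `[NP` appears at word positions 1, 4, 8, 11, 14, 18, 20, 23 — 8 in total.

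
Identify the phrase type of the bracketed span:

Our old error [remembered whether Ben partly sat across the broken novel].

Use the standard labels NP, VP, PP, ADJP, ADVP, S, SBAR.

VP

The span is built around the verb "remembered" — a verb phrase (VP).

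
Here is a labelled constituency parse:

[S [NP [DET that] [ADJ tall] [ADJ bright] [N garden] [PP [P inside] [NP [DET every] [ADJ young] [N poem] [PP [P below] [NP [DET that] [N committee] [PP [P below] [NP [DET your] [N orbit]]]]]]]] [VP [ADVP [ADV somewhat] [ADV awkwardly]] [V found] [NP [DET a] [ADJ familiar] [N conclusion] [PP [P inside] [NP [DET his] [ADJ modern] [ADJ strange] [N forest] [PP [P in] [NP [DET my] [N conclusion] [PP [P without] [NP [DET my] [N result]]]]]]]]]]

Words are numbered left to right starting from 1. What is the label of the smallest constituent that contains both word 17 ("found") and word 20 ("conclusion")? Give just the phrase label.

VP

Word 17 lies under S → VP → V; word 20 lies under S → VP → NP → N. The lowest shared node is the VP.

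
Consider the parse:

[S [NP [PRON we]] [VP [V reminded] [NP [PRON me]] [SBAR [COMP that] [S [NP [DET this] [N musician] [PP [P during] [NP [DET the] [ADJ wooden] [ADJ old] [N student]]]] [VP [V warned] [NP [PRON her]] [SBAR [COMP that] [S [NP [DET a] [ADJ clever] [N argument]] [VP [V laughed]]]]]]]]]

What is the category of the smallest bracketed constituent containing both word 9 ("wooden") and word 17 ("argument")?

The smallest bracket enclosing both words is [S this musician during the wooden old student warned her that a clever argument laughed], so the label is S.

S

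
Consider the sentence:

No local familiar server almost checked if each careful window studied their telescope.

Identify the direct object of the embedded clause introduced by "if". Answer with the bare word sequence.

their telescope

"studied" heads the VP of the embedded clause introduced by "if", and "their telescope" is its direct object.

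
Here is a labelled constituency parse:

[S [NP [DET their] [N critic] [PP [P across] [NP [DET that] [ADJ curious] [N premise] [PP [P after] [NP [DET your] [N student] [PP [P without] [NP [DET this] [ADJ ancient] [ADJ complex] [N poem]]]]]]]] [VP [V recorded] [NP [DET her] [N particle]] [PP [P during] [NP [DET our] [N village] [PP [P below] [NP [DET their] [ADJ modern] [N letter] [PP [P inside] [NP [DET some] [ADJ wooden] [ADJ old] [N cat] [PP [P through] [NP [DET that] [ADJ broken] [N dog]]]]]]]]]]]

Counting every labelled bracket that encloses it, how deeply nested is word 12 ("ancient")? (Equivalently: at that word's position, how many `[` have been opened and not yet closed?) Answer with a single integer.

9

The word sits inside ADJ, which is inside NP, inside PP, inside NP, inside PP, inside NP, inside PP, inside NP, inside S — 9 brackets in all.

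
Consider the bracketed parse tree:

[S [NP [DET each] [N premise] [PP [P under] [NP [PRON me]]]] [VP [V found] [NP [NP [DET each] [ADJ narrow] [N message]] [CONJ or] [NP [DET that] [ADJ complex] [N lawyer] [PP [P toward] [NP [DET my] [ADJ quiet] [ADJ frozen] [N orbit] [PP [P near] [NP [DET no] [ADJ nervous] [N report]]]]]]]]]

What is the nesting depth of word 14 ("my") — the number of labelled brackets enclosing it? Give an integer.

7

Counting open brackets not yet closed at "my": [S [VP [NP [NP [PP [NP [DET = 7.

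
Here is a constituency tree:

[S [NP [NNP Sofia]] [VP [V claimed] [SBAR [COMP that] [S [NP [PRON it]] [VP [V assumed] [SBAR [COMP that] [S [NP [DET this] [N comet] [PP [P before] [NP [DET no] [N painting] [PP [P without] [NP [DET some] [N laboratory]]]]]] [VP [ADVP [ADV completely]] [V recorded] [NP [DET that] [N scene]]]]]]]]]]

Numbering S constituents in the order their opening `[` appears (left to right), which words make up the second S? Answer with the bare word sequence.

In left-to-right order the S constituents are "Sofia claimed that it assumed that this comet before no painting without some laboratory completely recorded that scene"; "it assumed that this comet before no painting without some laboratory completely recorded that scene"; "this comet before no painting without some laboratory completely recorded that scene". Number 2 is "it assumed that this comet before no painting without some laboratory completely recorded that scene".

it assumed that this comet before no painting without some laboratory completely recorded that scene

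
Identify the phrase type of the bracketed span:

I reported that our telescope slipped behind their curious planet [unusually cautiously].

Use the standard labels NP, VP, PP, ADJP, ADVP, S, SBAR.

The span is built around the adverb "cautiously" — an adverb phrase (ADVP).

ADVP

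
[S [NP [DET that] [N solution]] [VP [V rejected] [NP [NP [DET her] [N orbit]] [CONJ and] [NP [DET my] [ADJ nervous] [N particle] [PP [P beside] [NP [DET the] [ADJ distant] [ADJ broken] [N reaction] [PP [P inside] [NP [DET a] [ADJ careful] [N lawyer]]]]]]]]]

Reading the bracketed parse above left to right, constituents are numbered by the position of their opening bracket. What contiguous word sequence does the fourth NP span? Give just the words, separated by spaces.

my nervous particle beside the distant broken reaction inside a careful lawyer

In left-to-right order the NP constituents are "that solution"; "her orbit and my nervous particle beside the distant broken reaction inside a careful lawyer"; "her orbit"; "my nervous particle beside the distant broken reaction inside a careful lawyer"; "the distant broken reaction inside a careful lawyer"; "a careful lawyer". Number 4 is "my nervous particle beside the distant broken reaction inside a careful lawyer".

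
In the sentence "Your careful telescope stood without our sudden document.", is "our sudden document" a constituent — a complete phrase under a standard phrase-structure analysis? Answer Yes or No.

Yes

The sequence corresponds to a single NP node — the noun phrase "our sudden document".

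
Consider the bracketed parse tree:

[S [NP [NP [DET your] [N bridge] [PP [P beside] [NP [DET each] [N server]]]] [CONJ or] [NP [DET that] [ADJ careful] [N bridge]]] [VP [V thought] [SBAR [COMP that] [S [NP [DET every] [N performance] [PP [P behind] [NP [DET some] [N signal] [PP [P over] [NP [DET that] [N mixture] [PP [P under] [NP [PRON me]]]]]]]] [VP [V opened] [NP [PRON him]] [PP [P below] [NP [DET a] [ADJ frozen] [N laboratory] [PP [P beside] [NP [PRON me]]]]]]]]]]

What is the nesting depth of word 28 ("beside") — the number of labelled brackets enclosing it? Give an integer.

9

Counting open brackets not yet closed at "beside": [S [VP [SBAR [S [VP [PP [NP [PP [P = 9.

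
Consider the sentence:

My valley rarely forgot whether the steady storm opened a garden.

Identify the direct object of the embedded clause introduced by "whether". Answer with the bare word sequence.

a garden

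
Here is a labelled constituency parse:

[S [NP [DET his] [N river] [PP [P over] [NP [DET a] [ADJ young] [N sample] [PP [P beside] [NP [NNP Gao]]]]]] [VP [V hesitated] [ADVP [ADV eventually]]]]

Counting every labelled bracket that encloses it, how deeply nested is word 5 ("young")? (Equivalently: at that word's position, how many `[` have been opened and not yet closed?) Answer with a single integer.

5

Path from the root down to the word: S → NP → PP → NP → ADJ. That is 5 enclosing brackets.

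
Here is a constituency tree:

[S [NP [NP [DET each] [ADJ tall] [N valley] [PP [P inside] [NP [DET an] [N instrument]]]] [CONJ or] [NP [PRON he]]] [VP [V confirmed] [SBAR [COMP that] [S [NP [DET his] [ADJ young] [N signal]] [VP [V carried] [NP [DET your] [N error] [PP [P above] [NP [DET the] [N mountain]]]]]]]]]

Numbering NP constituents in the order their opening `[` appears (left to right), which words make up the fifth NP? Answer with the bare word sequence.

Opening `[NP` markers occur at word positions 1, 1, 5, 8, 11, 15, 18; the fifth of these opens the constituent [NP his young signal].

his young signal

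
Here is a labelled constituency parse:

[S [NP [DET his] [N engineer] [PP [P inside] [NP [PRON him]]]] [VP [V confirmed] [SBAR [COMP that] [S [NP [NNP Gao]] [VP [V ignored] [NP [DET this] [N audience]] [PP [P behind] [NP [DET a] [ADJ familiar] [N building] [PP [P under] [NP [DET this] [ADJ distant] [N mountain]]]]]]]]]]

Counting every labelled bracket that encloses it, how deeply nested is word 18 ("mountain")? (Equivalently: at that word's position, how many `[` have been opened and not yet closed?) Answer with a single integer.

Path from the root down to the word: S → VP → SBAR → S → VP → PP → NP → PP → NP → N. That is 10 enclosing brackets.

10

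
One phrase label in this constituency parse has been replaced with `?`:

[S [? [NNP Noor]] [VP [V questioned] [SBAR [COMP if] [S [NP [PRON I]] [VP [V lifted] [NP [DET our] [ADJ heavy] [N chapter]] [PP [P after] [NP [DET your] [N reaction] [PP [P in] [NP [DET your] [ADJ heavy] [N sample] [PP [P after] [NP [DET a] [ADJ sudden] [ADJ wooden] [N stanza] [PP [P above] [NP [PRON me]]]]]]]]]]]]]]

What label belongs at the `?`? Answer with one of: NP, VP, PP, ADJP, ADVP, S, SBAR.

NP

A constituent whose immediate children are NNP 'Noor' is a noun phrase: NP.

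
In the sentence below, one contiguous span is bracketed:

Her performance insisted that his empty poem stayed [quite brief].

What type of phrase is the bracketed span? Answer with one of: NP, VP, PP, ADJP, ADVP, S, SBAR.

The bracketed span "quite brief" is headed by "brief", making it an adjective phrase (ADJP).

ADJP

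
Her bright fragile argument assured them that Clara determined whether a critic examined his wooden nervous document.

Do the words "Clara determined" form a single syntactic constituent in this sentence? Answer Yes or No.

"Clara" belongs to the noun phrase "Clara" while "determined" belongs to the verb phrase "determined whether a critic examined his wooden nervous document"; a span that runs across that boundary is not a single phrase.

No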